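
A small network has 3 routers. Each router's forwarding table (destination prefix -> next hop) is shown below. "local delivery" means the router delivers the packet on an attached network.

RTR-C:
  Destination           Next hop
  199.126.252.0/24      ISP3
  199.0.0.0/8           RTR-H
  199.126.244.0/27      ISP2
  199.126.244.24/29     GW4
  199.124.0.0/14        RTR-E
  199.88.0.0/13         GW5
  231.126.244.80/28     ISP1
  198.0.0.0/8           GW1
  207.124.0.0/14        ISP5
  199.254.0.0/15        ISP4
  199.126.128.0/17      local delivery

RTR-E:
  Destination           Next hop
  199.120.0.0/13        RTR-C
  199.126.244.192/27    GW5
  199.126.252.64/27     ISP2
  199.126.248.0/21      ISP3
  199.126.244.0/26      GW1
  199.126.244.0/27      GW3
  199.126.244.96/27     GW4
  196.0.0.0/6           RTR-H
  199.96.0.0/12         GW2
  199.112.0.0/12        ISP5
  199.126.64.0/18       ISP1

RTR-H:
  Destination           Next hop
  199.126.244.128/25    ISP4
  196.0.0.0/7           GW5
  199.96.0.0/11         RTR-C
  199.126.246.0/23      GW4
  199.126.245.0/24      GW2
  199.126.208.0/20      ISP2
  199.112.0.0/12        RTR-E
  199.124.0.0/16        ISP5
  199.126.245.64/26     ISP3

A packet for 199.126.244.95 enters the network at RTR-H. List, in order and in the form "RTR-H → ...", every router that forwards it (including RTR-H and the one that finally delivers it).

At RTR-H: longest match for 199.126.244.95 is 199.112.0.0/12 -> RTR-E
At RTR-E: longest match for 199.126.244.95 is 199.120.0.0/13 -> RTR-C
At RTR-C: longest match for 199.126.244.95 is 199.126.128.0/17 -> local delivery

RTR-H → RTR-E → RTR-C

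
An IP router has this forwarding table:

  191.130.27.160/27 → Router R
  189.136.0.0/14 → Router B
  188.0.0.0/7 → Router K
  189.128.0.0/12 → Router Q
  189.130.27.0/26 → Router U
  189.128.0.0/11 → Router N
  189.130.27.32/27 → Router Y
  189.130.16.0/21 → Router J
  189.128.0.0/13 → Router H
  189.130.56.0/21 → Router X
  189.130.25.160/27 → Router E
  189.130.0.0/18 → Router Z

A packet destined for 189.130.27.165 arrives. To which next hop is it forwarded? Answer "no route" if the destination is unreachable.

Router Z

Routes whose prefix contains 189.130.27.165:
  188.0.0.0/7 (188.0.0.0 - 189.255.255.255) -> Router K
  189.128.0.0/11 (189.128.0.0 - 189.159.255.255) -> Router N
  189.128.0.0/12 (189.128.0.0 - 189.143.255.255) -> Router Q
  189.128.0.0/13 (189.128.0.0 - 189.135.255.255) -> Router H
  189.130.0.0/18 (189.130.0.0 - 189.130.63.255) -> Router Z
More-specific entries that do NOT match:
  191.130.27.160/27 (191.130.27.160 - 191.130.27.191) does not contain 189.130.27.165
  189.130.27.32/27 (189.130.27.32 - 189.130.27.63) does not contain 189.130.27.165
  189.130.25.160/27 (189.130.25.160 - 189.130.25.191) does not contain 189.130.27.165
  189.130.27.0/26 (189.130.27.0 - 189.130.27.63) does not contain 189.130.27.165
  189.130.16.0/21 (189.130.16.0 - 189.130.23.255) does not contain 189.130.27.165
  189.130.56.0/21 (189.130.56.0 - 189.130.63.255) does not contain 189.130.27.165
Longest matching prefix is /18 -> next hop Router Z.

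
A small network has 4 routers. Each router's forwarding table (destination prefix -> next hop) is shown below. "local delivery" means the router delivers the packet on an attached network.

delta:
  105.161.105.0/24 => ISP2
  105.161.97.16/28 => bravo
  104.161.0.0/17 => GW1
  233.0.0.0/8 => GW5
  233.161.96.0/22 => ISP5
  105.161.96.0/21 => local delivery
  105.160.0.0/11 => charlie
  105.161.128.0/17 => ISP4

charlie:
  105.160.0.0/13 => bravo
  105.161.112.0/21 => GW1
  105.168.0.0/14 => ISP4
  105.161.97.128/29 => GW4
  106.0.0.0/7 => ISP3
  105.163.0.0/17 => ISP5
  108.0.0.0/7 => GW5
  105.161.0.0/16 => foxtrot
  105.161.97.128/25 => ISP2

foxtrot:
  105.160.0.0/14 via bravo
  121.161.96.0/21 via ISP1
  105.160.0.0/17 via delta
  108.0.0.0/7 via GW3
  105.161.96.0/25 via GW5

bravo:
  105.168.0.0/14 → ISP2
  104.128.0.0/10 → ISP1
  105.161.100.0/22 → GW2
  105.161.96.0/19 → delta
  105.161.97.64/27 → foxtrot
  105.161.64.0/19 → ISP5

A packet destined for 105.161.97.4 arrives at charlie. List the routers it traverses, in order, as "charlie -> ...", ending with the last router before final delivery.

At charlie: longest match for 105.161.97.4 is 105.161.0.0/16 -> foxtrot
At foxtrot: longest match for 105.161.97.4 is 105.160.0.0/14 -> bravo
At bravo: longest match for 105.161.97.4 is 105.161.96.0/19 -> delta
At delta: longest match for 105.161.97.4 is 105.161.96.0/21 -> local delivery

charlie -> foxtrot -> bravo -> delta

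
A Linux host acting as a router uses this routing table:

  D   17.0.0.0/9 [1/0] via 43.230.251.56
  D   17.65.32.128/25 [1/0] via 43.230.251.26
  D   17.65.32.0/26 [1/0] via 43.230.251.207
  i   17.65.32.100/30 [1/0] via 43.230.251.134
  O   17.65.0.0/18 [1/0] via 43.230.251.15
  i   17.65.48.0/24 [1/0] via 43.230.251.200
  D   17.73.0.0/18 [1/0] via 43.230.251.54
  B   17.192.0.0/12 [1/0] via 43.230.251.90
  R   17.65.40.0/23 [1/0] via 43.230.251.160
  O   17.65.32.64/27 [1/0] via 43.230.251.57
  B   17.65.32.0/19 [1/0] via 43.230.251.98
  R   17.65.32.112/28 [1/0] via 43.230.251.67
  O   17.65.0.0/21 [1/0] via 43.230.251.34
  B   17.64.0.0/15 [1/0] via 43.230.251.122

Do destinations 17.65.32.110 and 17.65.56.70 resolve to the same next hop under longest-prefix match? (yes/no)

17.65.32.110: longest match 17.65.32.0/19 -> 43.230.251.98
17.65.56.70: longest match 17.65.32.0/19 -> 43.230.251.98

yes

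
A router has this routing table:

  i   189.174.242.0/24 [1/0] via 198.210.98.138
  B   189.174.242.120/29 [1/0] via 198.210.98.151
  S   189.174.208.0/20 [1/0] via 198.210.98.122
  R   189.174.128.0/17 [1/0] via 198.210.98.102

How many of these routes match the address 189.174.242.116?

2

Prefixes containing 189.174.242.116:
  189.174.128.0/17 (189.174.128.0 - 189.174.255.255)
  189.174.242.0/24 (189.174.242.0 - 189.174.242.255)
Total matching entries: 2.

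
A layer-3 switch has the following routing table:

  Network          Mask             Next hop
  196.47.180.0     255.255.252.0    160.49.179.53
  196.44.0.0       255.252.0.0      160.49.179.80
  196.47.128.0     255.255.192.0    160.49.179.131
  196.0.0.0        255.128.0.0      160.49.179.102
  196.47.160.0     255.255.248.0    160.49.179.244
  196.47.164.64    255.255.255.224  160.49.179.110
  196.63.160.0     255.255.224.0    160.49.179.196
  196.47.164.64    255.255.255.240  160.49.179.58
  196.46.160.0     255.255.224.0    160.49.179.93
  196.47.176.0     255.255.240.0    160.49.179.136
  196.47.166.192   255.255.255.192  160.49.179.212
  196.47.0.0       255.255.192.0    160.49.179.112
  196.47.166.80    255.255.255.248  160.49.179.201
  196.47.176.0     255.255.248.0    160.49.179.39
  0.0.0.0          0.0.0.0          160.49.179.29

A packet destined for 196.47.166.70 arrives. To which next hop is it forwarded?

Routes whose prefix contains 196.47.166.70:
  0.0.0.0/0 (default, matches everything) -> 160.49.179.29
  196.0.0.0/9 (196.0.0.0 - 196.127.255.255) -> 160.49.179.102
  196.44.0.0/14 (196.44.0.0 - 196.47.255.255) -> 160.49.179.80
  196.47.128.0/18 (196.47.128.0 - 196.47.191.255) -> 160.49.179.131
  196.47.160.0/21 (196.47.160.0 - 196.47.167.255) -> 160.49.179.244
More-specific entries that do NOT match:
  196.47.166.80/29 (196.47.166.80 - 196.47.166.87) does not contain 196.47.166.70
  196.47.164.64/28 (196.47.164.64 - 196.47.164.79) does not contain 196.47.166.70
  196.47.164.64/27 (196.47.164.64 - 196.47.164.95) does not contain 196.47.166.70
  196.47.166.192/26 (196.47.166.192 - 196.47.166.255) does not contain 196.47.166.70
  196.47.180.0/22 (196.47.180.0 - 196.47.183.255) does not contain 196.47.166.70
Longest matching prefix is /21 -> next hop 160.49.179.244.

160.49.179.244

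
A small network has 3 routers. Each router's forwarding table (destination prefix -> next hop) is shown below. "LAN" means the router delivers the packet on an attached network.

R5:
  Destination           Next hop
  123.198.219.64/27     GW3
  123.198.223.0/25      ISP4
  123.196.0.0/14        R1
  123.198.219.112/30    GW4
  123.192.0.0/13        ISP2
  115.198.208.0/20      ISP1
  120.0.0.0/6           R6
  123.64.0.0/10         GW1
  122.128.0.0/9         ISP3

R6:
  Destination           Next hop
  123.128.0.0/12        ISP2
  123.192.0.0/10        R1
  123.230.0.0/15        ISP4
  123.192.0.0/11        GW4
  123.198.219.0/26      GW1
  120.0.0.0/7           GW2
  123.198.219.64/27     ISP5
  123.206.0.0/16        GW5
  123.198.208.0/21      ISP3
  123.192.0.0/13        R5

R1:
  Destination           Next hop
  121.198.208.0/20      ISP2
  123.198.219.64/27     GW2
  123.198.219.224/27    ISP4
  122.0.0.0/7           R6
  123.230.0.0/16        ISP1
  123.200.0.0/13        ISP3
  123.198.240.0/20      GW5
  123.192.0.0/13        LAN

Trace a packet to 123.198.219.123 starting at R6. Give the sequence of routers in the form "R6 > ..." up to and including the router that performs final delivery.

R6 > R5 > R1

At R6: longest match for 123.198.219.123 is 123.192.0.0/13 -> R5
At R5: longest match for 123.198.219.123 is 123.196.0.0/14 -> R1
At R1: longest match for 123.198.219.123 is 123.192.0.0/13 -> LAN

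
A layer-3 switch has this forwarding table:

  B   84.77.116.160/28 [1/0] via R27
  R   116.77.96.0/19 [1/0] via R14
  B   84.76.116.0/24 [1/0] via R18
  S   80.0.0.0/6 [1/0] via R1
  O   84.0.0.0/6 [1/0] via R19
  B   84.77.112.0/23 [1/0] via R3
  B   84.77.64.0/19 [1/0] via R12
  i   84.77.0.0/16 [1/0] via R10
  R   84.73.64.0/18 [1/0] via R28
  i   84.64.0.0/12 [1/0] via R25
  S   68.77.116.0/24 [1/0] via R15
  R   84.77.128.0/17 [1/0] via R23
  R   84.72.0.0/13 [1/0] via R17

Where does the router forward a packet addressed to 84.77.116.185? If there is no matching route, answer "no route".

Routes whose prefix contains 84.77.116.185:
  84.0.0.0/6 (84.0.0.0 - 87.255.255.255) -> R19
  84.64.0.0/12 (84.64.0.0 - 84.79.255.255) -> R25
  84.72.0.0/13 (84.72.0.0 - 84.79.255.255) -> R17
  84.77.0.0/16 (84.77.0.0 - 84.77.255.255) -> R10
More-specific entries that do NOT match:
  84.77.116.160/28 (84.77.116.160 - 84.77.116.175) does not contain 84.77.116.185
  84.76.116.0/24 (84.76.116.0 - 84.76.116.255) does not contain 84.77.116.185
  68.77.116.0/24 (68.77.116.0 - 68.77.116.255) does not contain 84.77.116.185
  84.77.112.0/23 (84.77.112.0 - 84.77.113.255) does not contain 84.77.116.185
  116.77.96.0/19 (116.77.96.0 - 116.77.127.255) does not contain 84.77.116.185
  84.77.64.0/19 (84.77.64.0 - 84.77.95.255) does not contain 84.77.116.185
  84.73.64.0/18 (84.73.64.0 - 84.73.127.255) does not contain 84.77.116.185
  84.77.128.0/17 (84.77.128.0 - 84.77.255.255) does not contain 84.77.116.185
Longest matching prefix is /16 -> next hop R10.

R10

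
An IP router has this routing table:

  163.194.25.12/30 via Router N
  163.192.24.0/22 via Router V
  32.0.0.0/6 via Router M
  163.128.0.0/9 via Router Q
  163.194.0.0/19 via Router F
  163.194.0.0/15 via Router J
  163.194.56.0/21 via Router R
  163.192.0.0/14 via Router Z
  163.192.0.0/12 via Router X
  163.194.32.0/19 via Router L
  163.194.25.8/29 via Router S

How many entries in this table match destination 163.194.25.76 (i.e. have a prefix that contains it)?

Prefixes containing 163.194.25.76:
  163.128.0.0/9 (163.128.0.0 - 163.255.255.255)
  163.192.0.0/12 (163.192.0.0 - 163.207.255.255)
  163.192.0.0/14 (163.192.0.0 - 163.195.255.255)
  163.194.0.0/15 (163.194.0.0 - 163.195.255.255)
  163.194.0.0/19 (163.194.0.0 - 163.194.31.255)
Total matching entries: 5.

5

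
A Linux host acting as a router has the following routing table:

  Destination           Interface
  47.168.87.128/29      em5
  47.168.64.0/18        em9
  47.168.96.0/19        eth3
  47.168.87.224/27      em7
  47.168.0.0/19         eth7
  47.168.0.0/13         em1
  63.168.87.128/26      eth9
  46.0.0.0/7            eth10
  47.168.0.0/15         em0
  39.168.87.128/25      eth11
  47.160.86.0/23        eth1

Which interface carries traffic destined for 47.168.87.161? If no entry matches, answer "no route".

Routes whose prefix contains 47.168.87.161:
  46.0.0.0/7 (46.0.0.0 - 47.255.255.255) -> eth10
  47.168.0.0/13 (47.168.0.0 - 47.175.255.255) -> em1
  47.168.0.0/15 (47.168.0.0 - 47.169.255.255) -> em0
  47.168.64.0/18 (47.168.64.0 - 47.168.127.255) -> em9
More-specific entries that do NOT match:
  47.168.87.128/29 (47.168.87.128 - 47.168.87.135) does not contain 47.168.87.161
  47.168.87.224/27 (47.168.87.224 - 47.168.87.255) does not contain 47.168.87.161
  63.168.87.128/26 (63.168.87.128 - 63.168.87.191) does not contain 47.168.87.161
  39.168.87.128/25 (39.168.87.128 - 39.168.87.255) does not contain 47.168.87.161
  47.160.86.0/23 (47.160.86.0 - 47.160.87.255) does not contain 47.168.87.161
  47.168.96.0/19 (47.168.96.0 - 47.168.127.255) does not contain 47.168.87.161
  47.168.0.0/19 (47.168.0.0 - 47.168.31.255) does not contain 47.168.87.161
Longest matching prefix is /18 -> interface em9.

em9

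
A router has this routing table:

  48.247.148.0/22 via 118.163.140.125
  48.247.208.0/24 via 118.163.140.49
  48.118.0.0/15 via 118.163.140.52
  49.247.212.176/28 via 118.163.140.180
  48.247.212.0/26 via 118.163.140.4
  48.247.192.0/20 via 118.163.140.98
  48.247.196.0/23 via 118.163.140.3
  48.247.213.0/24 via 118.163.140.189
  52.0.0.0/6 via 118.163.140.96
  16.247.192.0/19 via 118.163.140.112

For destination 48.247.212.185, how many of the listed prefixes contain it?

No listed prefix contains 48.247.212.185.
Total matching entries: 0.

0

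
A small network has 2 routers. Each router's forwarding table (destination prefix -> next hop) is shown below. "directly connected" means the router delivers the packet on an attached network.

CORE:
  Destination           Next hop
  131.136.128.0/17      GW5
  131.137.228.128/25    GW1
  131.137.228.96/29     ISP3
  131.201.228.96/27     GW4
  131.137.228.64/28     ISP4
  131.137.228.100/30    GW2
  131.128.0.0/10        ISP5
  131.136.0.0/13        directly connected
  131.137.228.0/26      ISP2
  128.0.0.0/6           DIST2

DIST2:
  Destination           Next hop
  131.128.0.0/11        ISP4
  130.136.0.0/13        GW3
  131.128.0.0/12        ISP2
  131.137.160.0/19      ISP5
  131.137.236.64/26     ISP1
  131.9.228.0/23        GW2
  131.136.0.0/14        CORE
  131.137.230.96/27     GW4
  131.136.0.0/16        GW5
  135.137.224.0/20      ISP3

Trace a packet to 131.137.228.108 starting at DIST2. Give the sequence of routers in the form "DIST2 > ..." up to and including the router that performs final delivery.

DIST2 > CORE

At DIST2: longest match for 131.137.228.108 is 131.136.0.0/14 -> CORE
At CORE: longest match for 131.137.228.108 is 131.136.0.0/13 -> directly connected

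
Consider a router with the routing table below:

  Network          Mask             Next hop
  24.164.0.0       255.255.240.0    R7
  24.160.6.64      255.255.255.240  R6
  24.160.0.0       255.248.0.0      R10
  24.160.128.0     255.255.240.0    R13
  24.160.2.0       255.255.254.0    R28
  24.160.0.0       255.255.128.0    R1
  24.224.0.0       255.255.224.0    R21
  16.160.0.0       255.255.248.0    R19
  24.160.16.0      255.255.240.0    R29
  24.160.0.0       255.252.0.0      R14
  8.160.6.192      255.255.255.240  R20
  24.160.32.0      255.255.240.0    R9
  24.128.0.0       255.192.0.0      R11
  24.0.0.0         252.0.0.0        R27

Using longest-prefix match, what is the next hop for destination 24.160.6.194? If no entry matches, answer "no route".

R1

Routes whose prefix contains 24.160.6.194:
  24.0.0.0/6 (24.0.0.0 - 27.255.255.255) -> R27
  24.128.0.0/10 (24.128.0.0 - 24.191.255.255) -> R11
  24.160.0.0/13 (24.160.0.0 - 24.167.255.255) -> R10
  24.160.0.0/14 (24.160.0.0 - 24.163.255.255) -> R14
  24.160.0.0/17 (24.160.0.0 - 24.160.127.255) -> R1
More-specific entries that do NOT match:
  24.160.6.64/28 (24.160.6.64 - 24.160.6.79) does not contain 24.160.6.194
  8.160.6.192/28 (8.160.6.192 - 8.160.6.207) does not contain 24.160.6.194
  24.160.2.0/23 (24.160.2.0 - 24.160.3.255) does not contain 24.160.6.194
  16.160.0.0/21 (16.160.0.0 - 16.160.7.255) does not contain 24.160.6.194
  24.164.0.0/20 (24.164.0.0 - 24.164.15.255) does not contain 24.160.6.194
  24.160.128.0/20 (24.160.128.0 - 24.160.143.255) does not contain 24.160.6.194
  24.160.16.0/20 (24.160.16.0 - 24.160.31.255) does not contain 24.160.6.194
  24.160.32.0/20 (24.160.32.0 - 24.160.47.255) does not contain 24.160.6.194
  24.224.0.0/19 (24.224.0.0 - 24.224.31.255) does not contain 24.160.6.194
Longest matching prefix is /17 -> next hop R1.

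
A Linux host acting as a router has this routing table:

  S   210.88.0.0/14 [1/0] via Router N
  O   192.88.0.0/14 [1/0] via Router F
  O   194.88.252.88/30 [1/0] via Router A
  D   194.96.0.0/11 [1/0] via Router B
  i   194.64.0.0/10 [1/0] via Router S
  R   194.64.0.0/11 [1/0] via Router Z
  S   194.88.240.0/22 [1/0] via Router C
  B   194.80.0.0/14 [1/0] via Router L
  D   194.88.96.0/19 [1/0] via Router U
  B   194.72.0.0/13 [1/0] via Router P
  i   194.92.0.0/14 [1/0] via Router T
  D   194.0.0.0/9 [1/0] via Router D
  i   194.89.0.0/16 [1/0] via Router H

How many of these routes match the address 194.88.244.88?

Prefixes containing 194.88.244.88:
  194.0.0.0/9 (194.0.0.0 - 194.127.255.255)
  194.64.0.0/10 (194.64.0.0 - 194.127.255.255)
  194.64.0.0/11 (194.64.0.0 - 194.95.255.255)
Total matching entries: 3.

3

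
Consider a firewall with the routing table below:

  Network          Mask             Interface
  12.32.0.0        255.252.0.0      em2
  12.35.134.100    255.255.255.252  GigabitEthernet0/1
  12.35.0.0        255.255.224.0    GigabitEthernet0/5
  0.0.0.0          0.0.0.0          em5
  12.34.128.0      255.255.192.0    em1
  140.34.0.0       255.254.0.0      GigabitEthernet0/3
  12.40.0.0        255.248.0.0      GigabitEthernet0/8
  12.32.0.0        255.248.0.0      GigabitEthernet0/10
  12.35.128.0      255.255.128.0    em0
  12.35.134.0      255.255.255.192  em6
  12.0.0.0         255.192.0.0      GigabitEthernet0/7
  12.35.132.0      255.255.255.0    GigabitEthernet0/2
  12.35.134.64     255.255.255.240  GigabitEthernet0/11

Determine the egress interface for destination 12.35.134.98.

Routes whose prefix contains 12.35.134.98:
  0.0.0.0/0 (default, matches everything) -> em5
  12.0.0.0/10 (12.0.0.0 - 12.63.255.255) -> GigabitEthernet0/7
  12.32.0.0/13 (12.32.0.0 - 12.39.255.255) -> GigabitEthernet0/10
  12.32.0.0/14 (12.32.0.0 - 12.35.255.255) -> em2
  12.35.128.0/17 (12.35.128.0 - 12.35.255.255) -> em0
More-specific entries that do NOT match:
  12.35.134.100/30 (12.35.134.100 - 12.35.134.103) does not contain 12.35.134.98
  12.35.134.64/28 (12.35.134.64 - 12.35.134.79) does not contain 12.35.134.98
  12.35.134.0/26 (12.35.134.0 - 12.35.134.63) does not contain 12.35.134.98
  12.35.132.0/24 (12.35.132.0 - 12.35.132.255) does not contain 12.35.134.98
  12.35.0.0/19 (12.35.0.0 - 12.35.31.255) does not contain 12.35.134.98
  12.34.128.0/18 (12.34.128.0 - 12.34.191.255) does not contain 12.35.134.98
Longest matching prefix is /17 -> interface em0.

em0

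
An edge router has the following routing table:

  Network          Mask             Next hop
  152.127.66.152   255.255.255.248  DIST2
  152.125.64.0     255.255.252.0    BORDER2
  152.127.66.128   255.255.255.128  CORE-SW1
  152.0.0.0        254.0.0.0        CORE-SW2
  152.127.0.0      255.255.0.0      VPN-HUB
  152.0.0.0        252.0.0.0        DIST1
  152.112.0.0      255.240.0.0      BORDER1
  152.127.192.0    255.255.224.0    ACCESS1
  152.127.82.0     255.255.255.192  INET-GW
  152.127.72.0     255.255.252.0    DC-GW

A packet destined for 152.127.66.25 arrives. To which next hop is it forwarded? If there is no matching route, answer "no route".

VPN-HUB

Routes whose prefix contains 152.127.66.25:
  152.0.0.0/6 (152.0.0.0 - 155.255.255.255) -> DIST1
  152.0.0.0/7 (152.0.0.0 - 153.255.255.255) -> CORE-SW2
  152.112.0.0/12 (152.112.0.0 - 152.127.255.255) -> BORDER1
  152.127.0.0/16 (152.127.0.0 - 152.127.255.255) -> VPN-HUB
More-specific entries that do NOT match:
  152.127.66.152/29 (152.127.66.152 - 152.127.66.159) does not contain 152.127.66.25
  152.127.82.0/26 (152.127.82.0 - 152.127.82.63) does not contain 152.127.66.25
  152.127.66.128/25 (152.127.66.128 - 152.127.66.255) does not contain 152.127.66.25
  152.125.64.0/22 (152.125.64.0 - 152.125.67.255) does not contain 152.127.66.25
  152.127.72.0/22 (152.127.72.0 - 152.127.75.255) does not contain 152.127.66.25
  152.127.192.0/19 (152.127.192.0 - 152.127.223.255) does not contain 152.127.66.25
Longest matching prefix is /16 -> next hop VPN-HUB.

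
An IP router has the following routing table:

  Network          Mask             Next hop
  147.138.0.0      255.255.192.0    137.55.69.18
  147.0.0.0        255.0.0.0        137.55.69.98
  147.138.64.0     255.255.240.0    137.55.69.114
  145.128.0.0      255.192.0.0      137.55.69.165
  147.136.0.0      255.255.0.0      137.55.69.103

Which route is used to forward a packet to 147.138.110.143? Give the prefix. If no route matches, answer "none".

Entries matching 147.138.110.143:
  147.0.0.0/8 (147.0.0.0 - 147.255.255.255)
Most specific is 147.0.0.0/8.

147.0.0.0/8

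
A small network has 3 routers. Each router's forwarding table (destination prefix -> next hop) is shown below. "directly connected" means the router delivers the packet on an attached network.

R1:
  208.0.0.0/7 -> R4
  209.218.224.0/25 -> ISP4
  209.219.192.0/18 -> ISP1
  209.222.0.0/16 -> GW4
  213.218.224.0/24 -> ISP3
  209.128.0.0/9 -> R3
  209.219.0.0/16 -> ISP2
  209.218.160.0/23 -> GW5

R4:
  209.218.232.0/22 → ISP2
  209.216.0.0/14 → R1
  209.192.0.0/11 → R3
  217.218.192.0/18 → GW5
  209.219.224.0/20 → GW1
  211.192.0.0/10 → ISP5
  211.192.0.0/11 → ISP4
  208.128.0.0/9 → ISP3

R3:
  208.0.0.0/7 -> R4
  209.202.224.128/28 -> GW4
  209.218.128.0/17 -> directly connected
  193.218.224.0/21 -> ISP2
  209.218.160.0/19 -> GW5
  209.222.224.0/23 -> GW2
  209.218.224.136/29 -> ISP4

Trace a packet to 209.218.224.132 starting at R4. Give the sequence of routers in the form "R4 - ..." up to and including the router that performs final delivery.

At R4: longest match for 209.218.224.132 is 209.216.0.0/14 -> R1
At R1: longest match for 209.218.224.132 is 209.128.0.0/9 -> R3
At R3: longest match for 209.218.224.132 is 209.218.128.0/17 -> directly connected

R4 - R1 - R3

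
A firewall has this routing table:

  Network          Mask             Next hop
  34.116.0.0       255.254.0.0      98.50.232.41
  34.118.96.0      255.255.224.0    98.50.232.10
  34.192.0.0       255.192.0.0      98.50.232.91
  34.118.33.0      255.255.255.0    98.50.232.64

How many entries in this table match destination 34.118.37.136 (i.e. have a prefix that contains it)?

0

No listed prefix contains 34.118.37.136.
Total matching entries: 0.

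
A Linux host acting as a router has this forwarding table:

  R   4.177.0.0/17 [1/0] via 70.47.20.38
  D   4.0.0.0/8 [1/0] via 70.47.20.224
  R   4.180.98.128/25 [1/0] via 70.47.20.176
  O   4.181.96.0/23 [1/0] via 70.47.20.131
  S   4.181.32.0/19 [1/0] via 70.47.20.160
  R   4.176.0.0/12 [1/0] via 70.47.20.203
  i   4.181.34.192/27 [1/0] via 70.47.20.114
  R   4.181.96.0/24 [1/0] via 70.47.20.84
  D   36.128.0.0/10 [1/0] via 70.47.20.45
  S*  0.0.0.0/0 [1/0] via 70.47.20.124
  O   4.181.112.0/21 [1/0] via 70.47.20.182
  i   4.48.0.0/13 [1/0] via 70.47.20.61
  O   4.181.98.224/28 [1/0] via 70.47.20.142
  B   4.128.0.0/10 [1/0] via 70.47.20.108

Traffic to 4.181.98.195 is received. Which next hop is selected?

Routes whose prefix contains 4.181.98.195:
  0.0.0.0/0 (default, matches everything) -> 70.47.20.124
  4.0.0.0/8 (4.0.0.0 - 4.255.255.255) -> 70.47.20.224
  4.128.0.0/10 (4.128.0.0 - 4.191.255.255) -> 70.47.20.108
  4.176.0.0/12 (4.176.0.0 - 4.191.255.255) -> 70.47.20.203
More-specific entries that do NOT match:
  4.181.98.224/28 (4.181.98.224 - 4.181.98.239) does not contain 4.181.98.195
  4.181.34.192/27 (4.181.34.192 - 4.181.34.223) does not contain 4.181.98.195
  4.180.98.128/25 (4.180.98.128 - 4.180.98.255) does not contain 4.181.98.195
  4.181.96.0/24 (4.181.96.0 - 4.181.96.255) does not contain 4.181.98.195
  4.181.96.0/23 (4.181.96.0 - 4.181.97.255) does not contain 4.181.98.195
  4.181.112.0/21 (4.181.112.0 - 4.181.119.255) does not contain 4.181.98.195
  4.181.32.0/19 (4.181.32.0 - 4.181.63.255) does not contain 4.181.98.195
  4.177.0.0/17 (4.177.0.0 - 4.177.127.255) does not contain 4.181.98.195
  4.48.0.0/13 (4.48.0.0 - 4.55.255.255) does not contain 4.181.98.195
Longest matching prefix is /12 -> next hop 70.47.20.203.

70.47.20.203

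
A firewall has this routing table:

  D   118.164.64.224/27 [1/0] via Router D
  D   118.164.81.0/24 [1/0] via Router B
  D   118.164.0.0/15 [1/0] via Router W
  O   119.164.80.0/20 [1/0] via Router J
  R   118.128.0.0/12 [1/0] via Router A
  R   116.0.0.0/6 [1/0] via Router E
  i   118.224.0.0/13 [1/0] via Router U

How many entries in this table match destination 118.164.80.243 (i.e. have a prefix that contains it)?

2

Prefixes containing 118.164.80.243:
  116.0.0.0/6 (116.0.0.0 - 119.255.255.255)
  118.164.0.0/15 (118.164.0.0 - 118.165.255.255)
Total matching entries: 2.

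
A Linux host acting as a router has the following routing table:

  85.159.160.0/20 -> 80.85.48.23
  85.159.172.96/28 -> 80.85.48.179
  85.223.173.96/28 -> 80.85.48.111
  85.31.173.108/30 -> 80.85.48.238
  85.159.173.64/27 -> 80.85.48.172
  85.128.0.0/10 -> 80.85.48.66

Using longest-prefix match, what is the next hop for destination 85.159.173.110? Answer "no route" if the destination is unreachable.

Routes whose prefix contains 85.159.173.110:
  85.128.0.0/10 (85.128.0.0 - 85.191.255.255) -> 80.85.48.66
  85.159.160.0/20 (85.159.160.0 - 85.159.175.255) -> 80.85.48.23
More-specific entries that do NOT match:
  85.31.173.108/30 (85.31.173.108 - 85.31.173.111) does not contain 85.159.173.110
  85.159.172.96/28 (85.159.172.96 - 85.159.172.111) does not contain 85.159.173.110
  85.223.173.96/28 (85.223.173.96 - 85.223.173.111) does not contain 85.159.173.110
  85.159.173.64/27 (85.159.173.64 - 85.159.173.95) does not contain 85.159.173.110
Longest matching prefix is /20 -> next hop 80.85.48.23.

80.85.48.23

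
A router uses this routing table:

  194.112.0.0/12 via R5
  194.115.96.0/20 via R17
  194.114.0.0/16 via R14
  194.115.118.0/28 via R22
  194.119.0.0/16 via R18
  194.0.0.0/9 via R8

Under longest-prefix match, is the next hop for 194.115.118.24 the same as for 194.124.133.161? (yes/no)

yes

194.115.118.24: longest match 194.112.0.0/12 -> R5
194.124.133.161: longest match 194.112.0.0/12 -> R5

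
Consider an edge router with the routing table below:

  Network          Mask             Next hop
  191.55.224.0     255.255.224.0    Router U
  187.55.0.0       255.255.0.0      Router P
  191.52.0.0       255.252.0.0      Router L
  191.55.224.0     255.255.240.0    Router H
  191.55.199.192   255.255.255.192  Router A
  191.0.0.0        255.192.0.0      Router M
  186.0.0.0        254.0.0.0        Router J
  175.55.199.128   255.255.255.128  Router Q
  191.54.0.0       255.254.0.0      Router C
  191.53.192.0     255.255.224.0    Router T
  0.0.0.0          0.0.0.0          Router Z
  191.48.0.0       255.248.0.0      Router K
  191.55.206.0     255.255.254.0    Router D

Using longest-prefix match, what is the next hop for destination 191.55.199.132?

Router C

Routes whose prefix contains 191.55.199.132:
  0.0.0.0/0 (default, matches everything) -> Router Z
  191.0.0.0/10 (191.0.0.0 - 191.63.255.255) -> Router M
  191.48.0.0/13 (191.48.0.0 - 191.55.255.255) -> Router K
  191.52.0.0/14 (191.52.0.0 - 191.55.255.255) -> Router L
  191.54.0.0/15 (191.54.0.0 - 191.55.255.255) -> Router C
More-specific entries that do NOT match:
  191.55.199.192/26 (191.55.199.192 - 191.55.199.255) does not contain 191.55.199.132
  175.55.199.128/25 (175.55.199.128 - 175.55.199.255) does not contain 191.55.199.132
  191.55.206.0/23 (191.55.206.0 - 191.55.207.255) does not contain 191.55.199.132
  191.55.224.0/20 (191.55.224.0 - 191.55.239.255) does not contain 191.55.199.132
  191.55.224.0/19 (191.55.224.0 - 191.55.255.255) does not contain 191.55.199.132
  191.53.192.0/19 (191.53.192.0 - 191.53.223.255) does not contain 191.55.199.132
  187.55.0.0/16 (187.55.0.0 - 187.55.255.255) does not contain 191.55.199.132
Longest matching prefix is /15 -> next hop Router C.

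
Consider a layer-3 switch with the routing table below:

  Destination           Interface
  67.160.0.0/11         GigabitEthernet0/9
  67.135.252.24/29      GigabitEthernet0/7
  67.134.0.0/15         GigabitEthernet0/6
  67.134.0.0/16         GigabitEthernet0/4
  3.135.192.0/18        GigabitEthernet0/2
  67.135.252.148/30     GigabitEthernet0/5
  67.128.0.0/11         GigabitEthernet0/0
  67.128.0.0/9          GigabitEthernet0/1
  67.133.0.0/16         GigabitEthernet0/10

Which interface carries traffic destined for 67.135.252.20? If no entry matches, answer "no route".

Routes whose prefix contains 67.135.252.20:
  67.128.0.0/9 (67.128.0.0 - 67.255.255.255) -> GigabitEthernet0/1
  67.128.0.0/11 (67.128.0.0 - 67.159.255.255) -> GigabitEthernet0/0
  67.134.0.0/15 (67.134.0.0 - 67.135.255.255) -> GigabitEthernet0/6
More-specific entries that do NOT match:
  67.135.252.148/30 (67.135.252.148 - 67.135.252.151) does not contain 67.135.252.20
  67.135.252.24/29 (67.135.252.24 - 67.135.252.31) does not contain 67.135.252.20
  3.135.192.0/18 (3.135.192.0 - 3.135.255.255) does not contain 67.135.252.20
  67.134.0.0/16 (67.134.0.0 - 67.134.255.255) does not contain 67.135.252.20
  67.133.0.0/16 (67.133.0.0 - 67.133.255.255) does not contain 67.135.252.20
Longest matching prefix is /15 -> interface GigabitEthernet0/6.

GigabitEthernet0/6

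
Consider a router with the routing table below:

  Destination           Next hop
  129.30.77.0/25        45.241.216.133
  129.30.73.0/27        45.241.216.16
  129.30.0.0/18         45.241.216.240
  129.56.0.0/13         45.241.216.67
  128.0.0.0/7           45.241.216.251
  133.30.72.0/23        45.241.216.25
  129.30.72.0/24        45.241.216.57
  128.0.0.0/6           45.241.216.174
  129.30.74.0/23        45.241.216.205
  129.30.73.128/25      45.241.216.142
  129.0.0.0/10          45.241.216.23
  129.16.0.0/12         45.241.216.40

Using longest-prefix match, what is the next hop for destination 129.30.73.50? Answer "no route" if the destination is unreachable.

Routes whose prefix contains 129.30.73.50:
  128.0.0.0/6 (128.0.0.0 - 131.255.255.255) -> 45.241.216.174
  128.0.0.0/7 (128.0.0.0 - 129.255.255.255) -> 45.241.216.251
  129.0.0.0/10 (129.0.0.0 - 129.63.255.255) -> 45.241.216.23
  129.16.0.0/12 (129.16.0.0 - 129.31.255.255) -> 45.241.216.40
More-specific entries that do NOT match:
  129.30.73.0/27 (129.30.73.0 - 129.30.73.31) does not contain 129.30.73.50
  129.30.77.0/25 (129.30.77.0 - 129.30.77.127) does not contain 129.30.73.50
  129.30.73.128/25 (129.30.73.128 - 129.30.73.255) does not contain 129.30.73.50
  129.30.72.0/24 (129.30.72.0 - 129.30.72.255) does not contain 129.30.73.50
  133.30.72.0/23 (133.30.72.0 - 133.30.73.255) does not contain 129.30.73.50
  129.30.74.0/23 (129.30.74.0 - 129.30.75.255) does not contain 129.30.73.50
  129.30.0.0/18 (129.30.0.0 - 129.30.63.255) does not contain 129.30.73.50
  129.56.0.0/13 (129.56.0.0 - 129.63.255.255) does not contain 129.30.73.50
Longest matching prefix is /12 -> next hop 45.241.216.40.

45.241.216.40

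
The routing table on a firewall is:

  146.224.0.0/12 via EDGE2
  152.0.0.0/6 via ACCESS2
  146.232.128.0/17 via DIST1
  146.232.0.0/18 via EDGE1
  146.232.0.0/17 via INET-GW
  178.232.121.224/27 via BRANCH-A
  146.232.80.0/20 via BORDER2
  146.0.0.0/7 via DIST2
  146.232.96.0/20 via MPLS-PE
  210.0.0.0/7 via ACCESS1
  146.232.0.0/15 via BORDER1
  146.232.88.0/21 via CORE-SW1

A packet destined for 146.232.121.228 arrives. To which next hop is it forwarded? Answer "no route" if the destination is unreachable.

Routes whose prefix contains 146.232.121.228:
  146.0.0.0/7 (146.0.0.0 - 147.255.255.255) -> DIST2
  146.224.0.0/12 (146.224.0.0 - 146.239.255.255) -> EDGE2
  146.232.0.0/15 (146.232.0.0 - 146.233.255.255) -> BORDER1
  146.232.0.0/17 (146.232.0.0 - 146.232.127.255) -> INET-GW
More-specific entries that do NOT match:
  178.232.121.224/27 (178.232.121.224 - 178.232.121.255) does not contain 146.232.121.228
  146.232.88.0/21 (146.232.88.0 - 146.232.95.255) does not contain 146.232.121.228
  146.232.80.0/20 (146.232.80.0 - 146.232.95.255) does not contain 146.232.121.228
  146.232.96.0/20 (146.232.96.0 - 146.232.111.255) does not contain 146.232.121.228
  146.232.0.0/18 (146.232.0.0 - 146.232.63.255) does not contain 146.232.121.228
Longest matching prefix is /17 -> next hop INET-GW.

INET-GW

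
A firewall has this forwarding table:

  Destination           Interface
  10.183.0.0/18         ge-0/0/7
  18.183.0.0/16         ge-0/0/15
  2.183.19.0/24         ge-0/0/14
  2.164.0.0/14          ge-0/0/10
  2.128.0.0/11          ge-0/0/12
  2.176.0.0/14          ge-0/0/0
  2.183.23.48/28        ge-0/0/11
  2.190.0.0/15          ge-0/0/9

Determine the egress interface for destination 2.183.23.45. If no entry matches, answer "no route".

No entry's prefix contains 2.183.23.45; there is no default route.

no route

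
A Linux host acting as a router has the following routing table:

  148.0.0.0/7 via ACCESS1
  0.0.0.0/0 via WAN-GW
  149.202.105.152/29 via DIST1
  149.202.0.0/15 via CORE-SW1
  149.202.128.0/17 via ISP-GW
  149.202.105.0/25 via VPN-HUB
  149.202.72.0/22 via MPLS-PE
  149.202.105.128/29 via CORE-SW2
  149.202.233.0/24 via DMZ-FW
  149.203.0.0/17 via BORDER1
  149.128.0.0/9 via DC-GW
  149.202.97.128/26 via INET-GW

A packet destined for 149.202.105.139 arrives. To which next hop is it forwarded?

Routes whose prefix contains 149.202.105.139:
  0.0.0.0/0 (default, matches everything) -> WAN-GW
  148.0.0.0/7 (148.0.0.0 - 149.255.255.255) -> ACCESS1
  149.128.0.0/9 (149.128.0.0 - 149.255.255.255) -> DC-GW
  149.202.0.0/15 (149.202.0.0 - 149.203.255.255) -> CORE-SW1
More-specific entries that do NOT match:
  149.202.105.152/29 (149.202.105.152 - 149.202.105.159) does not contain 149.202.105.139
  149.202.105.128/29 (149.202.105.128 - 149.202.105.135) does not contain 149.202.105.139
  149.202.97.128/26 (149.202.97.128 - 149.202.97.191) does not contain 149.202.105.139
  149.202.105.0/25 (149.202.105.0 - 149.202.105.127) does not contain 149.202.105.139
  149.202.233.0/24 (149.202.233.0 - 149.202.233.255) does not contain 149.202.105.139
  149.202.72.0/22 (149.202.72.0 - 149.202.75.255) does not contain 149.202.105.139
  149.202.128.0/17 (149.202.128.0 - 149.202.255.255) does not contain 149.202.105.139
  149.203.0.0/17 (149.203.0.0 - 149.203.127.255) does not contain 149.202.105.139
Longest matching prefix is /15 -> next hop CORE-SW1.

CORE-SW1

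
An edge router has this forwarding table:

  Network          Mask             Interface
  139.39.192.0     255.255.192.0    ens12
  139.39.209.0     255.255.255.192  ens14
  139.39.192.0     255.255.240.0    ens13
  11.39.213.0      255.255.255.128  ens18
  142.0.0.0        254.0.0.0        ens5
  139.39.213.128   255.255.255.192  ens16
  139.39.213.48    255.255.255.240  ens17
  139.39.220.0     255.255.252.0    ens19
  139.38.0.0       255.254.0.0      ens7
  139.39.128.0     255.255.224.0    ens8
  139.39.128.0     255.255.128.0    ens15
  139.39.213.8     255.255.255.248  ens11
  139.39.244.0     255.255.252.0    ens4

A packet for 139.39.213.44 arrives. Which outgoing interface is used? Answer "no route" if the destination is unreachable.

ens12

Routes whose prefix contains 139.39.213.44:
  139.38.0.0/15 (139.38.0.0 - 139.39.255.255) -> ens7
  139.39.128.0/17 (139.39.128.0 - 139.39.255.255) -> ens15
  139.39.192.0/18 (139.39.192.0 - 139.39.255.255) -> ens12
More-specific entries that do NOT match:
  139.39.213.8/29 (139.39.213.8 - 139.39.213.15) does not contain 139.39.213.44
  139.39.213.48/28 (139.39.213.48 - 139.39.213.63) does not contain 139.39.213.44
  139.39.209.0/26 (139.39.209.0 - 139.39.209.63) does not contain 139.39.213.44
  139.39.213.128/26 (139.39.213.128 - 139.39.213.191) does not contain 139.39.213.44
  11.39.213.0/25 (11.39.213.0 - 11.39.213.127) does not contain 139.39.213.44
  139.39.220.0/22 (139.39.220.0 - 139.39.223.255) does not contain 139.39.213.44
  139.39.244.0/22 (139.39.244.0 - 139.39.247.255) does not contain 139.39.213.44
  139.39.192.0/20 (139.39.192.0 - 139.39.207.255) does not contain 139.39.213.44
  139.39.128.0/19 (139.39.128.0 - 139.39.159.255) does not contain 139.39.213.44
Longest matching prefix is /18 -> interface ens12.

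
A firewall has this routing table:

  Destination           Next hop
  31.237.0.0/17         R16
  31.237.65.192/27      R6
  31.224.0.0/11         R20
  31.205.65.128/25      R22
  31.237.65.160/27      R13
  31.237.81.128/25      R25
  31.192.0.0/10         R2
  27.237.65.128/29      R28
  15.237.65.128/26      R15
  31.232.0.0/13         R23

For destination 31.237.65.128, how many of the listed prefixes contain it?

4

Prefixes containing 31.237.65.128:
  31.192.0.0/10 (31.192.0.0 - 31.255.255.255)
  31.224.0.0/11 (31.224.0.0 - 31.255.255.255)
  31.232.0.0/13 (31.232.0.0 - 31.239.255.255)
  31.237.0.0/17 (31.237.0.0 - 31.237.127.255)
Total matching entries: 4.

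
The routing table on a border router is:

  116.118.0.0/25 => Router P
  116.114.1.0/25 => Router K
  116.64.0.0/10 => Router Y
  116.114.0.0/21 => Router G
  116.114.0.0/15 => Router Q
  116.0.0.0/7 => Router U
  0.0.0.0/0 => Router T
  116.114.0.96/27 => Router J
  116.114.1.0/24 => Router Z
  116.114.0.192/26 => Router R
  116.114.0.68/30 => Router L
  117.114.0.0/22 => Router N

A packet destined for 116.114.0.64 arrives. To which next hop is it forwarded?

Router G

Routes whose prefix contains 116.114.0.64:
  0.0.0.0/0 (default, matches everything) -> Router T
  116.0.0.0/7 (116.0.0.0 - 117.255.255.255) -> Router U
  116.64.0.0/10 (116.64.0.0 - 116.127.255.255) -> Router Y
  116.114.0.0/15 (116.114.0.0 - 116.115.255.255) -> Router Q
  116.114.0.0/21 (116.114.0.0 - 116.114.7.255) -> Router G
More-specific entries that do NOT match:
  116.114.0.68/30 (116.114.0.68 - 116.114.0.71) does not contain 116.114.0.64
  116.114.0.96/27 (116.114.0.96 - 116.114.0.127) does not contain 116.114.0.64
  116.114.0.192/26 (116.114.0.192 - 116.114.0.255) does not contain 116.114.0.64
  116.118.0.0/25 (116.118.0.0 - 116.118.0.127) does not contain 116.114.0.64
  116.114.1.0/25 (116.114.1.0 - 116.114.1.127) does not contain 116.114.0.64
  116.114.1.0/24 (116.114.1.0 - 116.114.1.255) does not contain 116.114.0.64
  117.114.0.0/22 (117.114.0.0 - 117.114.3.255) does not contain 116.114.0.64
Longest matching prefix is /21 -> next hop Router G.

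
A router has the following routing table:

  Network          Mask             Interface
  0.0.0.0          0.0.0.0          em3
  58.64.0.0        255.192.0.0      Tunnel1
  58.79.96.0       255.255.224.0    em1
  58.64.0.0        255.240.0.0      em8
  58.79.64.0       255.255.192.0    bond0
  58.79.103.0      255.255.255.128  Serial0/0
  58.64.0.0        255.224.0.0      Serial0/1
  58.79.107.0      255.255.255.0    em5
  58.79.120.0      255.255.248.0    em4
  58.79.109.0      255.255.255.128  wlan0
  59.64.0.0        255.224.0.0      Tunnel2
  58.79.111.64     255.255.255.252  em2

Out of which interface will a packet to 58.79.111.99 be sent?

em1

Routes whose prefix contains 58.79.111.99:
  0.0.0.0/0 (default, matches everything) -> em3
  58.64.0.0/10 (58.64.0.0 - 58.127.255.255) -> Tunnel1
  58.64.0.0/11 (58.64.0.0 - 58.95.255.255) -> Serial0/1
  58.64.0.0/12 (58.64.0.0 - 58.79.255.255) -> em8
  58.79.64.0/18 (58.79.64.0 - 58.79.127.255) -> bond0
  58.79.96.0/19 (58.79.96.0 - 58.79.127.255) -> em1
More-specific entries that do NOT match:
  58.79.111.64/30 (58.79.111.64 - 58.79.111.67) does not contain 58.79.111.99
  58.79.103.0/25 (58.79.103.0 - 58.79.103.127) does not contain 58.79.111.99
  58.79.109.0/25 (58.79.109.0 - 58.79.109.127) does not contain 58.79.111.99
  58.79.107.0/24 (58.79.107.0 - 58.79.107.255) does not contain 58.79.111.99
  58.79.120.0/21 (58.79.120.0 - 58.79.127.255) does not contain 58.79.111.99
Longest matching prefix is /19 -> interface em1.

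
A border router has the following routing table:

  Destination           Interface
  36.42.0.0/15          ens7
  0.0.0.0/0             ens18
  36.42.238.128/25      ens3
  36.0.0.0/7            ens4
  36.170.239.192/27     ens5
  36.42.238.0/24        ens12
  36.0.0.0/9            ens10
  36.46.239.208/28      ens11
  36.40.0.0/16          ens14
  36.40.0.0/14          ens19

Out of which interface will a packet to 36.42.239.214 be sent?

Routes whose prefix contains 36.42.239.214:
  0.0.0.0/0 (default, matches everything) -> ens18
  36.0.0.0/7 (36.0.0.0 - 37.255.255.255) -> ens4
  36.0.0.0/9 (36.0.0.0 - 36.127.255.255) -> ens10
  36.40.0.0/14 (36.40.0.0 - 36.43.255.255) -> ens19
  36.42.0.0/15 (36.42.0.0 - 36.43.255.255) -> ens7
More-specific entries that do NOT match:
  36.46.239.208/28 (36.46.239.208 - 36.46.239.223) does not contain 36.42.239.214
  36.170.239.192/27 (36.170.239.192 - 36.170.239.223) does not contain 36.42.239.214
  36.42.238.128/25 (36.42.238.128 - 36.42.238.255) does not contain 36.42.239.214
  36.42.238.0/24 (36.42.238.0 - 36.42.238.255) does not contain 36.42.239.214
  36.40.0.0/16 (36.40.0.0 - 36.40.255.255) does not contain 36.42.239.214
Longest matching prefix is /15 -> interface ens7.

ens7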